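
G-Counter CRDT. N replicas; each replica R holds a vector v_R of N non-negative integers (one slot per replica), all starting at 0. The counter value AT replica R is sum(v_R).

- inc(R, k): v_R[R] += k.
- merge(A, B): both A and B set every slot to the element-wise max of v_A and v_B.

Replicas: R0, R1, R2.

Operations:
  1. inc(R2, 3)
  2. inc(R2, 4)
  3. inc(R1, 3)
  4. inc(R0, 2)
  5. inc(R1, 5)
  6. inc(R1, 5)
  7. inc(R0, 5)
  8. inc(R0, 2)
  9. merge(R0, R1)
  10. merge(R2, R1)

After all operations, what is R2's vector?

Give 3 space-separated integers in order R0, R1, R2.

Answer: 9 13 7

Derivation:
Op 1: inc R2 by 3 -> R2=(0,0,3) value=3
Op 2: inc R2 by 4 -> R2=(0,0,7) value=7
Op 3: inc R1 by 3 -> R1=(0,3,0) value=3
Op 4: inc R0 by 2 -> R0=(2,0,0) value=2
Op 5: inc R1 by 5 -> R1=(0,8,0) value=8
Op 6: inc R1 by 5 -> R1=(0,13,0) value=13
Op 7: inc R0 by 5 -> R0=(7,0,0) value=7
Op 8: inc R0 by 2 -> R0=(9,0,0) value=9
Op 9: merge R0<->R1 -> R0=(9,13,0) R1=(9,13,0)
Op 10: merge R2<->R1 -> R2=(9,13,7) R1=(9,13,7)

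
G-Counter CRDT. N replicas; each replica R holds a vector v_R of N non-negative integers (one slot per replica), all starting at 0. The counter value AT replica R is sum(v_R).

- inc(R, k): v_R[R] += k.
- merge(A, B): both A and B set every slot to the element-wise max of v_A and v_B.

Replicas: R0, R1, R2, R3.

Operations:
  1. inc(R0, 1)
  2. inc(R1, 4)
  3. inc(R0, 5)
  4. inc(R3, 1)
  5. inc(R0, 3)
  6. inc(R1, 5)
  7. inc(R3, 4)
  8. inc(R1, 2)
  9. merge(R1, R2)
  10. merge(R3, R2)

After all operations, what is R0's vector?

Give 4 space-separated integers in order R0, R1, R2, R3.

Op 1: inc R0 by 1 -> R0=(1,0,0,0) value=1
Op 2: inc R1 by 4 -> R1=(0,4,0,0) value=4
Op 3: inc R0 by 5 -> R0=(6,0,0,0) value=6
Op 4: inc R3 by 1 -> R3=(0,0,0,1) value=1
Op 5: inc R0 by 3 -> R0=(9,0,0,0) value=9
Op 6: inc R1 by 5 -> R1=(0,9,0,0) value=9
Op 7: inc R3 by 4 -> R3=(0,0,0,5) value=5
Op 8: inc R1 by 2 -> R1=(0,11,0,0) value=11
Op 9: merge R1<->R2 -> R1=(0,11,0,0) R2=(0,11,0,0)
Op 10: merge R3<->R2 -> R3=(0,11,0,5) R2=(0,11,0,5)

Answer: 9 0 0 0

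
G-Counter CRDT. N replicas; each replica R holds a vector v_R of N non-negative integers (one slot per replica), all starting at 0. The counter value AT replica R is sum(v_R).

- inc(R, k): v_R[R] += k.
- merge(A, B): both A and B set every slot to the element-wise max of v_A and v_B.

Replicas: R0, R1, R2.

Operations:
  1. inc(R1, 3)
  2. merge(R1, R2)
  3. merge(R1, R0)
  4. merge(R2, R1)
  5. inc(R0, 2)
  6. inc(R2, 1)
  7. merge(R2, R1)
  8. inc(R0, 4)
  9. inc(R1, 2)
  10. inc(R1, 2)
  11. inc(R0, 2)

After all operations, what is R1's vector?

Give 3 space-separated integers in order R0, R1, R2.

Op 1: inc R1 by 3 -> R1=(0,3,0) value=3
Op 2: merge R1<->R2 -> R1=(0,3,0) R2=(0,3,0)
Op 3: merge R1<->R0 -> R1=(0,3,0) R0=(0,3,0)
Op 4: merge R2<->R1 -> R2=(0,3,0) R1=(0,3,0)
Op 5: inc R0 by 2 -> R0=(2,3,0) value=5
Op 6: inc R2 by 1 -> R2=(0,3,1) value=4
Op 7: merge R2<->R1 -> R2=(0,3,1) R1=(0,3,1)
Op 8: inc R0 by 4 -> R0=(6,3,0) value=9
Op 9: inc R1 by 2 -> R1=(0,5,1) value=6
Op 10: inc R1 by 2 -> R1=(0,7,1) value=8
Op 11: inc R0 by 2 -> R0=(8,3,0) value=11

Answer: 0 7 1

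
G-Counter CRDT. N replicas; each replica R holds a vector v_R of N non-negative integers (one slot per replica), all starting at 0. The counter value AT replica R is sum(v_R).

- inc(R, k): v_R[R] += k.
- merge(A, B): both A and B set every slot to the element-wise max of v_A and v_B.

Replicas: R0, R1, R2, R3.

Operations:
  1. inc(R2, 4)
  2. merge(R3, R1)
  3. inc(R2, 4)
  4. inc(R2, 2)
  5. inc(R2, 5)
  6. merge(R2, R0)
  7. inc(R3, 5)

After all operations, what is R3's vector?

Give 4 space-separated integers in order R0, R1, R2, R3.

Op 1: inc R2 by 4 -> R2=(0,0,4,0) value=4
Op 2: merge R3<->R1 -> R3=(0,0,0,0) R1=(0,0,0,0)
Op 3: inc R2 by 4 -> R2=(0,0,8,0) value=8
Op 4: inc R2 by 2 -> R2=(0,0,10,0) value=10
Op 5: inc R2 by 5 -> R2=(0,0,15,0) value=15
Op 6: merge R2<->R0 -> R2=(0,0,15,0) R0=(0,0,15,0)
Op 7: inc R3 by 5 -> R3=(0,0,0,5) value=5

Answer: 0 0 0 5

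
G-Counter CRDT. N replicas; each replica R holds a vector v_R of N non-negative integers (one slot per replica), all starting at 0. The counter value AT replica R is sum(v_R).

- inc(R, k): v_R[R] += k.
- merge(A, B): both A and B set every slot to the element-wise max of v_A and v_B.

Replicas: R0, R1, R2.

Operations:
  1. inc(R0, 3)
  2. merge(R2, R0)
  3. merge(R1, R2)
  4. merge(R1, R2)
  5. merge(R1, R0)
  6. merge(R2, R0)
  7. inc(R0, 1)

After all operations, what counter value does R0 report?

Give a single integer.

Op 1: inc R0 by 3 -> R0=(3,0,0) value=3
Op 2: merge R2<->R0 -> R2=(3,0,0) R0=(3,0,0)
Op 3: merge R1<->R2 -> R1=(3,0,0) R2=(3,0,0)
Op 4: merge R1<->R2 -> R1=(3,0,0) R2=(3,0,0)
Op 5: merge R1<->R0 -> R1=(3,0,0) R0=(3,0,0)
Op 6: merge R2<->R0 -> R2=(3,0,0) R0=(3,0,0)
Op 7: inc R0 by 1 -> R0=(4,0,0) value=4

Answer: 4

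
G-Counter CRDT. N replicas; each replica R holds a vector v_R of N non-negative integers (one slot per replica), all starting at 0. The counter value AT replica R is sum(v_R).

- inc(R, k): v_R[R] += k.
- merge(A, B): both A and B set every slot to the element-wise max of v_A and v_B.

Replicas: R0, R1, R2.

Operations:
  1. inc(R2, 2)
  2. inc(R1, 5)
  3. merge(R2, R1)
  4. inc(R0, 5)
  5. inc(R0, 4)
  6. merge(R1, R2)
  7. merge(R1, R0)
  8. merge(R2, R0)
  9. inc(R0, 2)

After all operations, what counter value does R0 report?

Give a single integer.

Answer: 18

Derivation:
Op 1: inc R2 by 2 -> R2=(0,0,2) value=2
Op 2: inc R1 by 5 -> R1=(0,5,0) value=5
Op 3: merge R2<->R1 -> R2=(0,5,2) R1=(0,5,2)
Op 4: inc R0 by 5 -> R0=(5,0,0) value=5
Op 5: inc R0 by 4 -> R0=(9,0,0) value=9
Op 6: merge R1<->R2 -> R1=(0,5,2) R2=(0,5,2)
Op 7: merge R1<->R0 -> R1=(9,5,2) R0=(9,5,2)
Op 8: merge R2<->R0 -> R2=(9,5,2) R0=(9,5,2)
Op 9: inc R0 by 2 -> R0=(11,5,2) value=18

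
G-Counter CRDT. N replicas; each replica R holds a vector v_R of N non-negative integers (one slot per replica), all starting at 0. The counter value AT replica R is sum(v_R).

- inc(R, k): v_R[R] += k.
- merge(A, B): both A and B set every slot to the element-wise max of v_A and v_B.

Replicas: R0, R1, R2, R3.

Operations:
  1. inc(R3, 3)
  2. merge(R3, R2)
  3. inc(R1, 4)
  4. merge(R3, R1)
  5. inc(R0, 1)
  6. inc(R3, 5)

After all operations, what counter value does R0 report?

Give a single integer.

Op 1: inc R3 by 3 -> R3=(0,0,0,3) value=3
Op 2: merge R3<->R2 -> R3=(0,0,0,3) R2=(0,0,0,3)
Op 3: inc R1 by 4 -> R1=(0,4,0,0) value=4
Op 4: merge R3<->R1 -> R3=(0,4,0,3) R1=(0,4,0,3)
Op 5: inc R0 by 1 -> R0=(1,0,0,0) value=1
Op 6: inc R3 by 5 -> R3=(0,4,0,8) value=12

Answer: 1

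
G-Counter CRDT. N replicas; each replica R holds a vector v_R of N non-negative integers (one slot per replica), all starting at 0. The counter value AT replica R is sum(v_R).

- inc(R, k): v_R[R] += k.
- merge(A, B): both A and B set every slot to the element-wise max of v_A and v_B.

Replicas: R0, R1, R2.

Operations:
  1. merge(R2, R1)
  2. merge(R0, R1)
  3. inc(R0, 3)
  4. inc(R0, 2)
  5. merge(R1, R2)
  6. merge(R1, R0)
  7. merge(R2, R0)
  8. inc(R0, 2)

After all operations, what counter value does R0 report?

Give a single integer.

Op 1: merge R2<->R1 -> R2=(0,0,0) R1=(0,0,0)
Op 2: merge R0<->R1 -> R0=(0,0,0) R1=(0,0,0)
Op 3: inc R0 by 3 -> R0=(3,0,0) value=3
Op 4: inc R0 by 2 -> R0=(5,0,0) value=5
Op 5: merge R1<->R2 -> R1=(0,0,0) R2=(0,0,0)
Op 6: merge R1<->R0 -> R1=(5,0,0) R0=(5,0,0)
Op 7: merge R2<->R0 -> R2=(5,0,0) R0=(5,0,0)
Op 8: inc R0 by 2 -> R0=(7,0,0) value=7

Answer: 7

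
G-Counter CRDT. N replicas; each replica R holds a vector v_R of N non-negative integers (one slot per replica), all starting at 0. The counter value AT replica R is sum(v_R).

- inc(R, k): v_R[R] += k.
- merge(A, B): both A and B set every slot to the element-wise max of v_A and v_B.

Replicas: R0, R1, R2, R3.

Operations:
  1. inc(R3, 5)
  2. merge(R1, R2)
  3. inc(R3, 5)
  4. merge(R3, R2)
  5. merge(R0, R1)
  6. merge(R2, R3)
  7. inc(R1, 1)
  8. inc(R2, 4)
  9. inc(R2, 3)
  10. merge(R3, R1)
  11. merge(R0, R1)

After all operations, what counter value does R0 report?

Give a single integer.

Answer: 11

Derivation:
Op 1: inc R3 by 5 -> R3=(0,0,0,5) value=5
Op 2: merge R1<->R2 -> R1=(0,0,0,0) R2=(0,0,0,0)
Op 3: inc R3 by 5 -> R3=(0,0,0,10) value=10
Op 4: merge R3<->R2 -> R3=(0,0,0,10) R2=(0,0,0,10)
Op 5: merge R0<->R1 -> R0=(0,0,0,0) R1=(0,0,0,0)
Op 6: merge R2<->R3 -> R2=(0,0,0,10) R3=(0,0,0,10)
Op 7: inc R1 by 1 -> R1=(0,1,0,0) value=1
Op 8: inc R2 by 4 -> R2=(0,0,4,10) value=14
Op 9: inc R2 by 3 -> R2=(0,0,7,10) value=17
Op 10: merge R3<->R1 -> R3=(0,1,0,10) R1=(0,1,0,10)
Op 11: merge R0<->R1 -> R0=(0,1,0,10) R1=(0,1,0,10)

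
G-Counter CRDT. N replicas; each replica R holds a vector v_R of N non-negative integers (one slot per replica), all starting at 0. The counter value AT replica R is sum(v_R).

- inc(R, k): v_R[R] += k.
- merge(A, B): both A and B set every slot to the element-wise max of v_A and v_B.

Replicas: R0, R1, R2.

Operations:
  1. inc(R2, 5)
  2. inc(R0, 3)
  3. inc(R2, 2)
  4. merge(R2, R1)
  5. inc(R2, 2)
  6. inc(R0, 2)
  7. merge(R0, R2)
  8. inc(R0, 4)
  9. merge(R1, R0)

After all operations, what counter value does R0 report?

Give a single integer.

Answer: 18

Derivation:
Op 1: inc R2 by 5 -> R2=(0,0,5) value=5
Op 2: inc R0 by 3 -> R0=(3,0,0) value=3
Op 3: inc R2 by 2 -> R2=(0,0,7) value=7
Op 4: merge R2<->R1 -> R2=(0,0,7) R1=(0,0,7)
Op 5: inc R2 by 2 -> R2=(0,0,9) value=9
Op 6: inc R0 by 2 -> R0=(5,0,0) value=5
Op 7: merge R0<->R2 -> R0=(5,0,9) R2=(5,0,9)
Op 8: inc R0 by 4 -> R0=(9,0,9) value=18
Op 9: merge R1<->R0 -> R1=(9,0,9) R0=(9,0,9)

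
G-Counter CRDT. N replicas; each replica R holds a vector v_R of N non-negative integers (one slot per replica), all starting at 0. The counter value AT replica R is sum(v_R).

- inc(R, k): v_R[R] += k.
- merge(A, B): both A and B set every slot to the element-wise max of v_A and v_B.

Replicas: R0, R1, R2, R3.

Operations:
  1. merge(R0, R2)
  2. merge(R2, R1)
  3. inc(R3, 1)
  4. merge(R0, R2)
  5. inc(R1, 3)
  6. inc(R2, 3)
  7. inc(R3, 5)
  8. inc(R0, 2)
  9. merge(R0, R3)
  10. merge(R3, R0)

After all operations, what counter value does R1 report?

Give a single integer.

Op 1: merge R0<->R2 -> R0=(0,0,0,0) R2=(0,0,0,0)
Op 2: merge R2<->R1 -> R2=(0,0,0,0) R1=(0,0,0,0)
Op 3: inc R3 by 1 -> R3=(0,0,0,1) value=1
Op 4: merge R0<->R2 -> R0=(0,0,0,0) R2=(0,0,0,0)
Op 5: inc R1 by 3 -> R1=(0,3,0,0) value=3
Op 6: inc R2 by 3 -> R2=(0,0,3,0) value=3
Op 7: inc R3 by 5 -> R3=(0,0,0,6) value=6
Op 8: inc R0 by 2 -> R0=(2,0,0,0) value=2
Op 9: merge R0<->R3 -> R0=(2,0,0,6) R3=(2,0,0,6)
Op 10: merge R3<->R0 -> R3=(2,0,0,6) R0=(2,0,0,6)

Answer: 3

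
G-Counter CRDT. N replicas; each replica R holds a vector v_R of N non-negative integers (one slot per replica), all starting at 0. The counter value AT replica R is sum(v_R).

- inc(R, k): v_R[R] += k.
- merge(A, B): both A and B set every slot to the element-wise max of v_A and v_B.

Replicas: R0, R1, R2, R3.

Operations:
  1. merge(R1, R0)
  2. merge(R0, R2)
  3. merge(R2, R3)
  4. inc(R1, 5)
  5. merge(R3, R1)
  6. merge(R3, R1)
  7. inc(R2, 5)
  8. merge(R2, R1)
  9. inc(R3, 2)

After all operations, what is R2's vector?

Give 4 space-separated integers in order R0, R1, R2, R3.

Op 1: merge R1<->R0 -> R1=(0,0,0,0) R0=(0,0,0,0)
Op 2: merge R0<->R2 -> R0=(0,0,0,0) R2=(0,0,0,0)
Op 3: merge R2<->R3 -> R2=(0,0,0,0) R3=(0,0,0,0)
Op 4: inc R1 by 5 -> R1=(0,5,0,0) value=5
Op 5: merge R3<->R1 -> R3=(0,5,0,0) R1=(0,5,0,0)
Op 6: merge R3<->R1 -> R3=(0,5,0,0) R1=(0,5,0,0)
Op 7: inc R2 by 5 -> R2=(0,0,5,0) value=5
Op 8: merge R2<->R1 -> R2=(0,5,5,0) R1=(0,5,5,0)
Op 9: inc R3 by 2 -> R3=(0,5,0,2) value=7

Answer: 0 5 5 0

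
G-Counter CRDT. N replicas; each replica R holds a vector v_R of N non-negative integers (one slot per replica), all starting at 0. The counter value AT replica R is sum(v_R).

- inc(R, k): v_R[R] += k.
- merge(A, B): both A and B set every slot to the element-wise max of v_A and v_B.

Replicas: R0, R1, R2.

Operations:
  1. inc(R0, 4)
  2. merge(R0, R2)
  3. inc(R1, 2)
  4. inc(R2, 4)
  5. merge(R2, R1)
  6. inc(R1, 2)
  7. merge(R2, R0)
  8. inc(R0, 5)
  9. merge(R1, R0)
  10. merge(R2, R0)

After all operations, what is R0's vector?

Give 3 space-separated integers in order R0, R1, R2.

Answer: 9 4 4

Derivation:
Op 1: inc R0 by 4 -> R0=(4,0,0) value=4
Op 2: merge R0<->R2 -> R0=(4,0,0) R2=(4,0,0)
Op 3: inc R1 by 2 -> R1=(0,2,0) value=2
Op 4: inc R2 by 4 -> R2=(4,0,4) value=8
Op 5: merge R2<->R1 -> R2=(4,2,4) R1=(4,2,4)
Op 6: inc R1 by 2 -> R1=(4,4,4) value=12
Op 7: merge R2<->R0 -> R2=(4,2,4) R0=(4,2,4)
Op 8: inc R0 by 5 -> R0=(9,2,4) value=15
Op 9: merge R1<->R0 -> R1=(9,4,4) R0=(9,4,4)
Op 10: merge R2<->R0 -> R2=(9,4,4) R0=(9,4,4)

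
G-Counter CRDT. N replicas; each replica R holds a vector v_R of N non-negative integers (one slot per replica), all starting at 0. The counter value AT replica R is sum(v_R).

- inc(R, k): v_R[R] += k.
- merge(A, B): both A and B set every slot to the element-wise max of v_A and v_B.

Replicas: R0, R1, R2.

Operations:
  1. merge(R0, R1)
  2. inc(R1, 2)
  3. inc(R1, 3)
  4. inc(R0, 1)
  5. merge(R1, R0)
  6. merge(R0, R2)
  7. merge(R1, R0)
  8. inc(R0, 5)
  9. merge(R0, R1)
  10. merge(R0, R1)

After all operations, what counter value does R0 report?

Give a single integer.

Answer: 11

Derivation:
Op 1: merge R0<->R1 -> R0=(0,0,0) R1=(0,0,0)
Op 2: inc R1 by 2 -> R1=(0,2,0) value=2
Op 3: inc R1 by 3 -> R1=(0,5,0) value=5
Op 4: inc R0 by 1 -> R0=(1,0,0) value=1
Op 5: merge R1<->R0 -> R1=(1,5,0) R0=(1,5,0)
Op 6: merge R0<->R2 -> R0=(1,5,0) R2=(1,5,0)
Op 7: merge R1<->R0 -> R1=(1,5,0) R0=(1,5,0)
Op 8: inc R0 by 5 -> R0=(6,5,0) value=11
Op 9: merge R0<->R1 -> R0=(6,5,0) R1=(6,5,0)
Op 10: merge R0<->R1 -> R0=(6,5,0) R1=(6,5,0)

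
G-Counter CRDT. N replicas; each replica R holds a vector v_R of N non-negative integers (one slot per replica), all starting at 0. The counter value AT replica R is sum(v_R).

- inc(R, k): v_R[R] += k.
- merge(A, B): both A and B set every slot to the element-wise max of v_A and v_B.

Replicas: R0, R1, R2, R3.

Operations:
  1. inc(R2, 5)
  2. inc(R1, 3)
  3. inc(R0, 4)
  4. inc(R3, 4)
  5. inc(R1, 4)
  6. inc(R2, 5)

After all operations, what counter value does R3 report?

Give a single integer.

Op 1: inc R2 by 5 -> R2=(0,0,5,0) value=5
Op 2: inc R1 by 3 -> R1=(0,3,0,0) value=3
Op 3: inc R0 by 4 -> R0=(4,0,0,0) value=4
Op 4: inc R3 by 4 -> R3=(0,0,0,4) value=4
Op 5: inc R1 by 4 -> R1=(0,7,0,0) value=7
Op 6: inc R2 by 5 -> R2=(0,0,10,0) value=10

Answer: 4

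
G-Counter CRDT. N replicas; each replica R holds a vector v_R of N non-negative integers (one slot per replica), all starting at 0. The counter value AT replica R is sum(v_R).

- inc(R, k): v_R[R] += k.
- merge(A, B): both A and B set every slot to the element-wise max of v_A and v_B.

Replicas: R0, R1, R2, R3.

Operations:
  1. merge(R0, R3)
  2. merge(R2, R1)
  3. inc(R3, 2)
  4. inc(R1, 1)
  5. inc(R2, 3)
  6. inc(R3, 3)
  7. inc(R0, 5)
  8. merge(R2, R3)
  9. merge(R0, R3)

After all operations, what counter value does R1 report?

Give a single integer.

Answer: 1

Derivation:
Op 1: merge R0<->R3 -> R0=(0,0,0,0) R3=(0,0,0,0)
Op 2: merge R2<->R1 -> R2=(0,0,0,0) R1=(0,0,0,0)
Op 3: inc R3 by 2 -> R3=(0,0,0,2) value=2
Op 4: inc R1 by 1 -> R1=(0,1,0,0) value=1
Op 5: inc R2 by 3 -> R2=(0,0,3,0) value=3
Op 6: inc R3 by 3 -> R3=(0,0,0,5) value=5
Op 7: inc R0 by 5 -> R0=(5,0,0,0) value=5
Op 8: merge R2<->R3 -> R2=(0,0,3,5) R3=(0,0,3,5)
Op 9: merge R0<->R3 -> R0=(5,0,3,5) R3=(5,0,3,5)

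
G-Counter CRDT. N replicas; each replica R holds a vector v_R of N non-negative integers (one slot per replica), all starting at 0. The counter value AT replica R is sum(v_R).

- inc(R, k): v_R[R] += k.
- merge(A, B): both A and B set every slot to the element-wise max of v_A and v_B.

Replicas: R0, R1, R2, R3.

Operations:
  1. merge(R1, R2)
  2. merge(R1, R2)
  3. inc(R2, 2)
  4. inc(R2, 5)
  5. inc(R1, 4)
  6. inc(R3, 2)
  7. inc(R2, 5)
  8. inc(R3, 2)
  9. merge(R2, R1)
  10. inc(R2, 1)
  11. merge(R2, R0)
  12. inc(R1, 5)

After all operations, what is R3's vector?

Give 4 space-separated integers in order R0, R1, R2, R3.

Op 1: merge R1<->R2 -> R1=(0,0,0,0) R2=(0,0,0,0)
Op 2: merge R1<->R2 -> R1=(0,0,0,0) R2=(0,0,0,0)
Op 3: inc R2 by 2 -> R2=(0,0,2,0) value=2
Op 4: inc R2 by 5 -> R2=(0,0,7,0) value=7
Op 5: inc R1 by 4 -> R1=(0,4,0,0) value=4
Op 6: inc R3 by 2 -> R3=(0,0,0,2) value=2
Op 7: inc R2 by 5 -> R2=(0,0,12,0) value=12
Op 8: inc R3 by 2 -> R3=(0,0,0,4) value=4
Op 9: merge R2<->R1 -> R2=(0,4,12,0) R1=(0,4,12,0)
Op 10: inc R2 by 1 -> R2=(0,4,13,0) value=17
Op 11: merge R2<->R0 -> R2=(0,4,13,0) R0=(0,4,13,0)
Op 12: inc R1 by 5 -> R1=(0,9,12,0) value=21

Answer: 0 0 0 4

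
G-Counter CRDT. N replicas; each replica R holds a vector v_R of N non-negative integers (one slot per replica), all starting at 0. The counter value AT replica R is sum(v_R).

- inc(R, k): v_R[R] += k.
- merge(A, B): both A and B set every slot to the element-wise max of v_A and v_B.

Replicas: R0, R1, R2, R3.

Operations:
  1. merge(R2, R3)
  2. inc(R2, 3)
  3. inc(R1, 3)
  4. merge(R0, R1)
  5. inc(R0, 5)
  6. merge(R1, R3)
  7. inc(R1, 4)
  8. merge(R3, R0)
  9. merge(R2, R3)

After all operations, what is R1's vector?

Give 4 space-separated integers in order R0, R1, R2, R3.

Answer: 0 7 0 0

Derivation:
Op 1: merge R2<->R3 -> R2=(0,0,0,0) R3=(0,0,0,0)
Op 2: inc R2 by 3 -> R2=(0,0,3,0) value=3
Op 3: inc R1 by 3 -> R1=(0,3,0,0) value=3
Op 4: merge R0<->R1 -> R0=(0,3,0,0) R1=(0,3,0,0)
Op 5: inc R0 by 5 -> R0=(5,3,0,0) value=8
Op 6: merge R1<->R3 -> R1=(0,3,0,0) R3=(0,3,0,0)
Op 7: inc R1 by 4 -> R1=(0,7,0,0) value=7
Op 8: merge R3<->R0 -> R3=(5,3,0,0) R0=(5,3,0,0)
Op 9: merge R2<->R3 -> R2=(5,3,3,0) R3=(5,3,3,0)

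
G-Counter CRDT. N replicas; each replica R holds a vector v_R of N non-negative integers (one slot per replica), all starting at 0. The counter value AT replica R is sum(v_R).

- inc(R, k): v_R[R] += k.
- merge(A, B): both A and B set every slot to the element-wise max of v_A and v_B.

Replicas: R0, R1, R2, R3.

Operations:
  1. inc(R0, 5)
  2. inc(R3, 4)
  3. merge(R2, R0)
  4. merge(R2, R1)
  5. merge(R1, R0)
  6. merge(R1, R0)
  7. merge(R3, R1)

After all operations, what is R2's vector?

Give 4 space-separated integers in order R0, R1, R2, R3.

Answer: 5 0 0 0

Derivation:
Op 1: inc R0 by 5 -> R0=(5,0,0,0) value=5
Op 2: inc R3 by 4 -> R3=(0,0,0,4) value=4
Op 3: merge R2<->R0 -> R2=(5,0,0,0) R0=(5,0,0,0)
Op 4: merge R2<->R1 -> R2=(5,0,0,0) R1=(5,0,0,0)
Op 5: merge R1<->R0 -> R1=(5,0,0,0) R0=(5,0,0,0)
Op 6: merge R1<->R0 -> R1=(5,0,0,0) R0=(5,0,0,0)
Op 7: merge R3<->R1 -> R3=(5,0,0,4) R1=(5,0,0,4)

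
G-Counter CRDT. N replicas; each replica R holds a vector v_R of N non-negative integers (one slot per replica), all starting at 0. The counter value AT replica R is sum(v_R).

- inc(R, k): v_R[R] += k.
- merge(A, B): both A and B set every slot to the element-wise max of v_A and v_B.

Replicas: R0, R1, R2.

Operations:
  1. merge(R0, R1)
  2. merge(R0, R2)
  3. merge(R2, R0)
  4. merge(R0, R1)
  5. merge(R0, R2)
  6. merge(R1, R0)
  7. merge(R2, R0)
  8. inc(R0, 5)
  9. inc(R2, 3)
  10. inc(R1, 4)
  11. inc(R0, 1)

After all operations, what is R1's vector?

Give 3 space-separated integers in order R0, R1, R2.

Answer: 0 4 0

Derivation:
Op 1: merge R0<->R1 -> R0=(0,0,0) R1=(0,0,0)
Op 2: merge R0<->R2 -> R0=(0,0,0) R2=(0,0,0)
Op 3: merge R2<->R0 -> R2=(0,0,0) R0=(0,0,0)
Op 4: merge R0<->R1 -> R0=(0,0,0) R1=(0,0,0)
Op 5: merge R0<->R2 -> R0=(0,0,0) R2=(0,0,0)
Op 6: merge R1<->R0 -> R1=(0,0,0) R0=(0,0,0)
Op 7: merge R2<->R0 -> R2=(0,0,0) R0=(0,0,0)
Op 8: inc R0 by 5 -> R0=(5,0,0) value=5
Op 9: inc R2 by 3 -> R2=(0,0,3) value=3
Op 10: inc R1 by 4 -> R1=(0,4,0) value=4
Op 11: inc R0 by 1 -> R0=(6,0,0) value=6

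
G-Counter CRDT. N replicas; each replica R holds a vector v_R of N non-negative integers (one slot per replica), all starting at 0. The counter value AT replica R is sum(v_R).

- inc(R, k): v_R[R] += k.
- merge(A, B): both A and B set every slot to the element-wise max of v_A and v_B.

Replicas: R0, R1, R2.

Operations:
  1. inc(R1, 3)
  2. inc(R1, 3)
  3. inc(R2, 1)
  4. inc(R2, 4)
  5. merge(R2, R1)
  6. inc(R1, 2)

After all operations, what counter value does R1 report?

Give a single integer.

Op 1: inc R1 by 3 -> R1=(0,3,0) value=3
Op 2: inc R1 by 3 -> R1=(0,6,0) value=6
Op 3: inc R2 by 1 -> R2=(0,0,1) value=1
Op 4: inc R2 by 4 -> R2=(0,0,5) value=5
Op 5: merge R2<->R1 -> R2=(0,6,5) R1=(0,6,5)
Op 6: inc R1 by 2 -> R1=(0,8,5) value=13

Answer: 13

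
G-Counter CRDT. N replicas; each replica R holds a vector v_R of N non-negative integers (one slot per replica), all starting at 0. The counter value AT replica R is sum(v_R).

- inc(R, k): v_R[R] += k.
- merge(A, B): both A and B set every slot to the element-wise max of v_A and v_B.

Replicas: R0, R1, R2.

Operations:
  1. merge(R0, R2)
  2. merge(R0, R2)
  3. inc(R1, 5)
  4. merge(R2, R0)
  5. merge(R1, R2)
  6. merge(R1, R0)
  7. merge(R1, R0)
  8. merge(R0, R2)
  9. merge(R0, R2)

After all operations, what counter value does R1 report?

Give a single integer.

Answer: 5

Derivation:
Op 1: merge R0<->R2 -> R0=(0,0,0) R2=(0,0,0)
Op 2: merge R0<->R2 -> R0=(0,0,0) R2=(0,0,0)
Op 3: inc R1 by 5 -> R1=(0,5,0) value=5
Op 4: merge R2<->R0 -> R2=(0,0,0) R0=(0,0,0)
Op 5: merge R1<->R2 -> R1=(0,5,0) R2=(0,5,0)
Op 6: merge R1<->R0 -> R1=(0,5,0) R0=(0,5,0)
Op 7: merge R1<->R0 -> R1=(0,5,0) R0=(0,5,0)
Op 8: merge R0<->R2 -> R0=(0,5,0) R2=(0,5,0)
Op 9: merge R0<->R2 -> R0=(0,5,0) R2=(0,5,0)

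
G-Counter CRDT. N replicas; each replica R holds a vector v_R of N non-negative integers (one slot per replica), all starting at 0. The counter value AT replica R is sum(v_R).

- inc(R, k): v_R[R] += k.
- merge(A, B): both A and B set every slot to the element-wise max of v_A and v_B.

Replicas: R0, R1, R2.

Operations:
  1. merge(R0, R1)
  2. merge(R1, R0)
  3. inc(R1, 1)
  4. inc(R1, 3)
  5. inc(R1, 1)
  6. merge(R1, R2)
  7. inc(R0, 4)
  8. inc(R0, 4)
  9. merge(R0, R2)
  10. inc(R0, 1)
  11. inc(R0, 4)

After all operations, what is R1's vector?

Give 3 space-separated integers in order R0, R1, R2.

Op 1: merge R0<->R1 -> R0=(0,0,0) R1=(0,0,0)
Op 2: merge R1<->R0 -> R1=(0,0,0) R0=(0,0,0)
Op 3: inc R1 by 1 -> R1=(0,1,0) value=1
Op 4: inc R1 by 3 -> R1=(0,4,0) value=4
Op 5: inc R1 by 1 -> R1=(0,5,0) value=5
Op 6: merge R1<->R2 -> R1=(0,5,0) R2=(0,5,0)
Op 7: inc R0 by 4 -> R0=(4,0,0) value=4
Op 8: inc R0 by 4 -> R0=(8,0,0) value=8
Op 9: merge R0<->R2 -> R0=(8,5,0) R2=(8,5,0)
Op 10: inc R0 by 1 -> R0=(9,5,0) value=14
Op 11: inc R0 by 4 -> R0=(13,5,0) value=18

Answer: 0 5 0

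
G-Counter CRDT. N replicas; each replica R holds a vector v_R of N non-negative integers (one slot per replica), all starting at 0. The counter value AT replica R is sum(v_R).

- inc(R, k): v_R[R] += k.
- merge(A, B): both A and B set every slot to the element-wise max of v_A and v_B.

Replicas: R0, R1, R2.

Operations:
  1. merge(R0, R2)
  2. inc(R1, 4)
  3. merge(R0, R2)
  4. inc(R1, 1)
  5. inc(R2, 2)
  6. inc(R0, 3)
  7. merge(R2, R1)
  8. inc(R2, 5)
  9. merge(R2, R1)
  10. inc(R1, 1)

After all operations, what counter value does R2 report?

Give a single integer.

Op 1: merge R0<->R2 -> R0=(0,0,0) R2=(0,0,0)
Op 2: inc R1 by 4 -> R1=(0,4,0) value=4
Op 3: merge R0<->R2 -> R0=(0,0,0) R2=(0,0,0)
Op 4: inc R1 by 1 -> R1=(0,5,0) value=5
Op 5: inc R2 by 2 -> R2=(0,0,2) value=2
Op 6: inc R0 by 3 -> R0=(3,0,0) value=3
Op 7: merge R2<->R1 -> R2=(0,5,2) R1=(0,5,2)
Op 8: inc R2 by 5 -> R2=(0,5,7) value=12
Op 9: merge R2<->R1 -> R2=(0,5,7) R1=(0,5,7)
Op 10: inc R1 by 1 -> R1=(0,6,7) value=13

Answer: 12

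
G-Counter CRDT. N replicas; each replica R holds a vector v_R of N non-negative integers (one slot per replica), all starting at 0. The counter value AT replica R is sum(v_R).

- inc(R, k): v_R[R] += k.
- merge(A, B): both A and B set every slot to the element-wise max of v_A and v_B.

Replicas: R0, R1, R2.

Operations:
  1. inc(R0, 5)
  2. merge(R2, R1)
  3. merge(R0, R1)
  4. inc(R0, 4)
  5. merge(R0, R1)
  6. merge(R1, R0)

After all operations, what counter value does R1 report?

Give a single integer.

Op 1: inc R0 by 5 -> R0=(5,0,0) value=5
Op 2: merge R2<->R1 -> R2=(0,0,0) R1=(0,0,0)
Op 3: merge R0<->R1 -> R0=(5,0,0) R1=(5,0,0)
Op 4: inc R0 by 4 -> R0=(9,0,0) value=9
Op 5: merge R0<->R1 -> R0=(9,0,0) R1=(9,0,0)
Op 6: merge R1<->R0 -> R1=(9,0,0) R0=(9,0,0)

Answer: 9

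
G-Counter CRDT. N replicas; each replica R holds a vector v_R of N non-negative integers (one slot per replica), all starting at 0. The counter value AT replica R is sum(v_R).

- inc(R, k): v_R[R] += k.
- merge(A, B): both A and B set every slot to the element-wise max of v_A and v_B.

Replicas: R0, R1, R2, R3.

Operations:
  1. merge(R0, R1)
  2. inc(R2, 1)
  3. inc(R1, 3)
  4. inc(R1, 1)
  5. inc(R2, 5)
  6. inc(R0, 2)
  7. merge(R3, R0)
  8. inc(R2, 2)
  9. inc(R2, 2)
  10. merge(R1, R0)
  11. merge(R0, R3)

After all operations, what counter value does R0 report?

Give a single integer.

Answer: 6

Derivation:
Op 1: merge R0<->R1 -> R0=(0,0,0,0) R1=(0,0,0,0)
Op 2: inc R2 by 1 -> R2=(0,0,1,0) value=1
Op 3: inc R1 by 3 -> R1=(0,3,0,0) value=3
Op 4: inc R1 by 1 -> R1=(0,4,0,0) value=4
Op 5: inc R2 by 5 -> R2=(0,0,6,0) value=6
Op 6: inc R0 by 2 -> R0=(2,0,0,0) value=2
Op 7: merge R3<->R0 -> R3=(2,0,0,0) R0=(2,0,0,0)
Op 8: inc R2 by 2 -> R2=(0,0,8,0) value=8
Op 9: inc R2 by 2 -> R2=(0,0,10,0) value=10
Op 10: merge R1<->R0 -> R1=(2,4,0,0) R0=(2,4,0,0)
Op 11: merge R0<->R3 -> R0=(2,4,0,0) R3=(2,4,0,0)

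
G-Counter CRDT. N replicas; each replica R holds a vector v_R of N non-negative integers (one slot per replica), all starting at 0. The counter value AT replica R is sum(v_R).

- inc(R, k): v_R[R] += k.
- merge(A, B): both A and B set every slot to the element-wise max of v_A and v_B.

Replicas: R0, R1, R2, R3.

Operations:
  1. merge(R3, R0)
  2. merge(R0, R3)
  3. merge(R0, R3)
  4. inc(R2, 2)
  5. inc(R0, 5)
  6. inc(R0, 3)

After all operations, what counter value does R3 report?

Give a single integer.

Answer: 0

Derivation:
Op 1: merge R3<->R0 -> R3=(0,0,0,0) R0=(0,0,0,0)
Op 2: merge R0<->R3 -> R0=(0,0,0,0) R3=(0,0,0,0)
Op 3: merge R0<->R3 -> R0=(0,0,0,0) R3=(0,0,0,0)
Op 4: inc R2 by 2 -> R2=(0,0,2,0) value=2
Op 5: inc R0 by 5 -> R0=(5,0,0,0) value=5
Op 6: inc R0 by 3 -> R0=(8,0,0,0) value=8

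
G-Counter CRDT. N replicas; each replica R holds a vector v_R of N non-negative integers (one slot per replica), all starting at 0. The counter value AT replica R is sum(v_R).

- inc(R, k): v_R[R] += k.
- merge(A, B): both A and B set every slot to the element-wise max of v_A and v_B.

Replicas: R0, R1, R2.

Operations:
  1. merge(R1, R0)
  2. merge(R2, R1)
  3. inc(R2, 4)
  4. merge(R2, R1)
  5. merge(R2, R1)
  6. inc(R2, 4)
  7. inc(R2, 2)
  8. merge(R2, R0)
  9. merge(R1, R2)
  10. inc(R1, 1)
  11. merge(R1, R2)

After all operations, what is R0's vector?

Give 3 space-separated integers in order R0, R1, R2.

Answer: 0 0 10

Derivation:
Op 1: merge R1<->R0 -> R1=(0,0,0) R0=(0,0,0)
Op 2: merge R2<->R1 -> R2=(0,0,0) R1=(0,0,0)
Op 3: inc R2 by 4 -> R2=(0,0,4) value=4
Op 4: merge R2<->R1 -> R2=(0,0,4) R1=(0,0,4)
Op 5: merge R2<->R1 -> R2=(0,0,4) R1=(0,0,4)
Op 6: inc R2 by 4 -> R2=(0,0,8) value=8
Op 7: inc R2 by 2 -> R2=(0,0,10) value=10
Op 8: merge R2<->R0 -> R2=(0,0,10) R0=(0,0,10)
Op 9: merge R1<->R2 -> R1=(0,0,10) R2=(0,0,10)
Op 10: inc R1 by 1 -> R1=(0,1,10) value=11
Op 11: merge R1<->R2 -> R1=(0,1,10) R2=(0,1,10)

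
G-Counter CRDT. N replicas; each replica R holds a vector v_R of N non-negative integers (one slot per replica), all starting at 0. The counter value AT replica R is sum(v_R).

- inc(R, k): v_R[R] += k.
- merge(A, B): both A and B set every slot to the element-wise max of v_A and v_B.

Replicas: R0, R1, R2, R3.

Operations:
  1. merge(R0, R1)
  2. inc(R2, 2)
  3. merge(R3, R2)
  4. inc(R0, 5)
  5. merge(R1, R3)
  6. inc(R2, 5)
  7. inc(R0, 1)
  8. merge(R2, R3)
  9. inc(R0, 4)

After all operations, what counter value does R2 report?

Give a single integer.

Op 1: merge R0<->R1 -> R0=(0,0,0,0) R1=(0,0,0,0)
Op 2: inc R2 by 2 -> R2=(0,0,2,0) value=2
Op 3: merge R3<->R2 -> R3=(0,0,2,0) R2=(0,0,2,0)
Op 4: inc R0 by 5 -> R0=(5,0,0,0) value=5
Op 5: merge R1<->R3 -> R1=(0,0,2,0) R3=(0,0,2,0)
Op 6: inc R2 by 5 -> R2=(0,0,7,0) value=7
Op 7: inc R0 by 1 -> R0=(6,0,0,0) value=6
Op 8: merge R2<->R3 -> R2=(0,0,7,0) R3=(0,0,7,0)
Op 9: inc R0 by 4 -> R0=(10,0,0,0) value=10

Answer: 7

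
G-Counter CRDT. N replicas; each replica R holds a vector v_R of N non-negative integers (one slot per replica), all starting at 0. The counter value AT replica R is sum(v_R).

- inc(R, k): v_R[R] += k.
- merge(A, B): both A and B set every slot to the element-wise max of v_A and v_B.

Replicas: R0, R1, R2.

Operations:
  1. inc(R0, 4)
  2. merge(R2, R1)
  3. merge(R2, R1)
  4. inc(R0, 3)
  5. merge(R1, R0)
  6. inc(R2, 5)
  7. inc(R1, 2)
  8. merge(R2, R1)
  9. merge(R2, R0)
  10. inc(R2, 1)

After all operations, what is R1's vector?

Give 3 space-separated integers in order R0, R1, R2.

Answer: 7 2 5

Derivation:
Op 1: inc R0 by 4 -> R0=(4,0,0) value=4
Op 2: merge R2<->R1 -> R2=(0,0,0) R1=(0,0,0)
Op 3: merge R2<->R1 -> R2=(0,0,0) R1=(0,0,0)
Op 4: inc R0 by 3 -> R0=(7,0,0) value=7
Op 5: merge R1<->R0 -> R1=(7,0,0) R0=(7,0,0)
Op 6: inc R2 by 5 -> R2=(0,0,5) value=5
Op 7: inc R1 by 2 -> R1=(7,2,0) value=9
Op 8: merge R2<->R1 -> R2=(7,2,5) R1=(7,2,5)
Op 9: merge R2<->R0 -> R2=(7,2,5) R0=(7,2,5)
Op 10: inc R2 by 1 -> R2=(7,2,6) value=15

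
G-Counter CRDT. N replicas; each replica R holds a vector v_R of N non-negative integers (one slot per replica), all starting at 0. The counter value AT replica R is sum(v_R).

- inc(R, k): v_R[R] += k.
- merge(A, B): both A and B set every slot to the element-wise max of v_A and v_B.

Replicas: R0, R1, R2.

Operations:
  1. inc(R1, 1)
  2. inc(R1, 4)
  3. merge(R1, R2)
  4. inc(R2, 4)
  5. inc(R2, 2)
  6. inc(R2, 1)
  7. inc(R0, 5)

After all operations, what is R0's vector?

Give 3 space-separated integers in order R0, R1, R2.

Answer: 5 0 0

Derivation:
Op 1: inc R1 by 1 -> R1=(0,1,0) value=1
Op 2: inc R1 by 4 -> R1=(0,5,0) value=5
Op 3: merge R1<->R2 -> R1=(0,5,0) R2=(0,5,0)
Op 4: inc R2 by 4 -> R2=(0,5,4) value=9
Op 5: inc R2 by 2 -> R2=(0,5,6) value=11
Op 6: inc R2 by 1 -> R2=(0,5,7) value=12
Op 7: inc R0 by 5 -> R0=(5,0,0) value=5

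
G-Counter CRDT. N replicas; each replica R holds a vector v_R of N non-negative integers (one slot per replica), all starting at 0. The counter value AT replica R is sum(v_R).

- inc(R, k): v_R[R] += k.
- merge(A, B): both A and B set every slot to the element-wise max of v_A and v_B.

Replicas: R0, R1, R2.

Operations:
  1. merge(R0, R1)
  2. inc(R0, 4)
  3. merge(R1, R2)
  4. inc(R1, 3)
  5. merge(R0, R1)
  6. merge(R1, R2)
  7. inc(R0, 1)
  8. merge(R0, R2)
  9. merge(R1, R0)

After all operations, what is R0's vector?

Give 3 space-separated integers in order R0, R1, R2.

Answer: 5 3 0

Derivation:
Op 1: merge R0<->R1 -> R0=(0,0,0) R1=(0,0,0)
Op 2: inc R0 by 4 -> R0=(4,0,0) value=4
Op 3: merge R1<->R2 -> R1=(0,0,0) R2=(0,0,0)
Op 4: inc R1 by 3 -> R1=(0,3,0) value=3
Op 5: merge R0<->R1 -> R0=(4,3,0) R1=(4,3,0)
Op 6: merge R1<->R2 -> R1=(4,3,0) R2=(4,3,0)
Op 7: inc R0 by 1 -> R0=(5,3,0) value=8
Op 8: merge R0<->R2 -> R0=(5,3,0) R2=(5,3,0)
Op 9: merge R1<->R0 -> R1=(5,3,0) R0=(5,3,0)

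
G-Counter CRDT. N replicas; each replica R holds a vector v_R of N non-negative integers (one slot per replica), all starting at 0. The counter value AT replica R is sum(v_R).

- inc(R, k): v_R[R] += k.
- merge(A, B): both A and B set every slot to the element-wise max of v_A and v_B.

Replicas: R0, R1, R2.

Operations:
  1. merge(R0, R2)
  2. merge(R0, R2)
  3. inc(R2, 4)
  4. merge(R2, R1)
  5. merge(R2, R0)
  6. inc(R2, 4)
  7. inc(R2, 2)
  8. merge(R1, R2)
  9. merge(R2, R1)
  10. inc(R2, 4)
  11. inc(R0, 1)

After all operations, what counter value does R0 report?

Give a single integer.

Answer: 5

Derivation:
Op 1: merge R0<->R2 -> R0=(0,0,0) R2=(0,0,0)
Op 2: merge R0<->R2 -> R0=(0,0,0) R2=(0,0,0)
Op 3: inc R2 by 4 -> R2=(0,0,4) value=4
Op 4: merge R2<->R1 -> R2=(0,0,4) R1=(0,0,4)
Op 5: merge R2<->R0 -> R2=(0,0,4) R0=(0,0,4)
Op 6: inc R2 by 4 -> R2=(0,0,8) value=8
Op 7: inc R2 by 2 -> R2=(0,0,10) value=10
Op 8: merge R1<->R2 -> R1=(0,0,10) R2=(0,0,10)
Op 9: merge R2<->R1 -> R2=(0,0,10) R1=(0,0,10)
Op 10: inc R2 by 4 -> R2=(0,0,14) value=14
Op 11: inc R0 by 1 -> R0=(1,0,4) value=5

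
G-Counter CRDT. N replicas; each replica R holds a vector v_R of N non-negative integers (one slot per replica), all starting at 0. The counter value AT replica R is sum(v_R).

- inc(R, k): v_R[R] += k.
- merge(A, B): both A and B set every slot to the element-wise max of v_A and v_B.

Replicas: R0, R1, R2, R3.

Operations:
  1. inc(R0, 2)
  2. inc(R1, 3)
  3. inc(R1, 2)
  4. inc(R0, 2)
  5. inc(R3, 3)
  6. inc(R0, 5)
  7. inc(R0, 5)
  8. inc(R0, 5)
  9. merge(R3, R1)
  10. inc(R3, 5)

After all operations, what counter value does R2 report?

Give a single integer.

Op 1: inc R0 by 2 -> R0=(2,0,0,0) value=2
Op 2: inc R1 by 3 -> R1=(0,3,0,0) value=3
Op 3: inc R1 by 2 -> R1=(0,5,0,0) value=5
Op 4: inc R0 by 2 -> R0=(4,0,0,0) value=4
Op 5: inc R3 by 3 -> R3=(0,0,0,3) value=3
Op 6: inc R0 by 5 -> R0=(9,0,0,0) value=9
Op 7: inc R0 by 5 -> R0=(14,0,0,0) value=14
Op 8: inc R0 by 5 -> R0=(19,0,0,0) value=19
Op 9: merge R3<->R1 -> R3=(0,5,0,3) R1=(0,5,0,3)
Op 10: inc R3 by 5 -> R3=(0,5,0,8) value=13

Answer: 0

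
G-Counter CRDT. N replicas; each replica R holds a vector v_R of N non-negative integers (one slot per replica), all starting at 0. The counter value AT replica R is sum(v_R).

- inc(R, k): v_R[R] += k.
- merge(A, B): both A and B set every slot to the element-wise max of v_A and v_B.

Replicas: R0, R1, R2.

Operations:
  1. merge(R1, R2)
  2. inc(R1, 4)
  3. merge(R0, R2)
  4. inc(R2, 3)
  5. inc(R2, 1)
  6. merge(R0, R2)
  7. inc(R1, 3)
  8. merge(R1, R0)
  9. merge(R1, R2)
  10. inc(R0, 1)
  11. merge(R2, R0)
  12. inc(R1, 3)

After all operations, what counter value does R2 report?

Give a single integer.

Op 1: merge R1<->R2 -> R1=(0,0,0) R2=(0,0,0)
Op 2: inc R1 by 4 -> R1=(0,4,0) value=4
Op 3: merge R0<->R2 -> R0=(0,0,0) R2=(0,0,0)
Op 4: inc R2 by 3 -> R2=(0,0,3) value=3
Op 5: inc R2 by 1 -> R2=(0,0,4) value=4
Op 6: merge R0<->R2 -> R0=(0,0,4) R2=(0,0,4)
Op 7: inc R1 by 3 -> R1=(0,7,0) value=7
Op 8: merge R1<->R0 -> R1=(0,7,4) R0=(0,7,4)
Op 9: merge R1<->R2 -> R1=(0,7,4) R2=(0,7,4)
Op 10: inc R0 by 1 -> R0=(1,7,4) value=12
Op 11: merge R2<->R0 -> R2=(1,7,4) R0=(1,7,4)
Op 12: inc R1 by 3 -> R1=(0,10,4) value=14

Answer: 12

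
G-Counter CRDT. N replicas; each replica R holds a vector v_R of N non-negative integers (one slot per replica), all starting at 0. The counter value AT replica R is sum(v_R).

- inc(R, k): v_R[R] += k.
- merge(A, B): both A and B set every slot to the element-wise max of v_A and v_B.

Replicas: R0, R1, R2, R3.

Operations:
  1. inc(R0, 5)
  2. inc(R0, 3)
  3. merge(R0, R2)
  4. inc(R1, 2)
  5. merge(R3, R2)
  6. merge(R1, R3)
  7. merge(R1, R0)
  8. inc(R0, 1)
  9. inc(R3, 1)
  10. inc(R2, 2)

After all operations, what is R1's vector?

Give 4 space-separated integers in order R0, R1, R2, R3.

Op 1: inc R0 by 5 -> R0=(5,0,0,0) value=5
Op 2: inc R0 by 3 -> R0=(8,0,0,0) value=8
Op 3: merge R0<->R2 -> R0=(8,0,0,0) R2=(8,0,0,0)
Op 4: inc R1 by 2 -> R1=(0,2,0,0) value=2
Op 5: merge R3<->R2 -> R3=(8,0,0,0) R2=(8,0,0,0)
Op 6: merge R1<->R3 -> R1=(8,2,0,0) R3=(8,2,0,0)
Op 7: merge R1<->R0 -> R1=(8,2,0,0) R0=(8,2,0,0)
Op 8: inc R0 by 1 -> R0=(9,2,0,0) value=11
Op 9: inc R3 by 1 -> R3=(8,2,0,1) value=11
Op 10: inc R2 by 2 -> R2=(8,0,2,0) value=10

Answer: 8 2 0 0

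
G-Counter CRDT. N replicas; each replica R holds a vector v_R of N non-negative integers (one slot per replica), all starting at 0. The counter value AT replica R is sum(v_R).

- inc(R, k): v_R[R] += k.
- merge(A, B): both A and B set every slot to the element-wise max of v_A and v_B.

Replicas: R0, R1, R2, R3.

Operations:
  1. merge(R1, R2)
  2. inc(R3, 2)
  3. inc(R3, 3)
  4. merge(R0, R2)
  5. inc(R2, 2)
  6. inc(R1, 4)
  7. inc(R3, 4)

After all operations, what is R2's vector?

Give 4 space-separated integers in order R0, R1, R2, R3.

Answer: 0 0 2 0

Derivation:
Op 1: merge R1<->R2 -> R1=(0,0,0,0) R2=(0,0,0,0)
Op 2: inc R3 by 2 -> R3=(0,0,0,2) value=2
Op 3: inc R3 by 3 -> R3=(0,0,0,5) value=5
Op 4: merge R0<->R2 -> R0=(0,0,0,0) R2=(0,0,0,0)
Op 5: inc R2 by 2 -> R2=(0,0,2,0) value=2
Op 6: inc R1 by 4 -> R1=(0,4,0,0) value=4
Op 7: inc R3 by 4 -> R3=(0,0,0,9) value=9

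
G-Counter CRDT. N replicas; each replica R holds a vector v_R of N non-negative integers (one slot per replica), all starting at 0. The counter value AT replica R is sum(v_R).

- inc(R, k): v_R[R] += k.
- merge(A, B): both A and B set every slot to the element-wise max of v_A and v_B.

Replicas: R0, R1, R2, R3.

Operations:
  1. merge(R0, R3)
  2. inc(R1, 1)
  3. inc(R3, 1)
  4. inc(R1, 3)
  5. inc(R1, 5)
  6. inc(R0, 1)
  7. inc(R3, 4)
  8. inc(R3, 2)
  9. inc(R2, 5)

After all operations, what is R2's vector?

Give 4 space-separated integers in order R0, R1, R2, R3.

Answer: 0 0 5 0

Derivation:
Op 1: merge R0<->R3 -> R0=(0,0,0,0) R3=(0,0,0,0)
Op 2: inc R1 by 1 -> R1=(0,1,0,0) value=1
Op 3: inc R3 by 1 -> R3=(0,0,0,1) value=1
Op 4: inc R1 by 3 -> R1=(0,4,0,0) value=4
Op 5: inc R1 by 5 -> R1=(0,9,0,0) value=9
Op 6: inc R0 by 1 -> R0=(1,0,0,0) value=1
Op 7: inc R3 by 4 -> R3=(0,0,0,5) value=5
Op 8: inc R3 by 2 -> R3=(0,0,0,7) value=7
Op 9: inc R2 by 5 -> R2=(0,0,5,0) value=5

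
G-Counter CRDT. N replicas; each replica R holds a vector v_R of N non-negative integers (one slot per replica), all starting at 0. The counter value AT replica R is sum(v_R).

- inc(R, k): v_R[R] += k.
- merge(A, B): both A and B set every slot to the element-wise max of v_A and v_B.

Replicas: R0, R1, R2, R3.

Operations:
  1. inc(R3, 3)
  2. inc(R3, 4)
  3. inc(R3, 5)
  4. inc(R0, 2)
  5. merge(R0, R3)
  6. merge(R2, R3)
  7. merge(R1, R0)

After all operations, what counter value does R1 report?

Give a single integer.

Op 1: inc R3 by 3 -> R3=(0,0,0,3) value=3
Op 2: inc R3 by 4 -> R3=(0,0,0,7) value=7
Op 3: inc R3 by 5 -> R3=(0,0,0,12) value=12
Op 4: inc R0 by 2 -> R0=(2,0,0,0) value=2
Op 5: merge R0<->R3 -> R0=(2,0,0,12) R3=(2,0,0,12)
Op 6: merge R2<->R3 -> R2=(2,0,0,12) R3=(2,0,0,12)
Op 7: merge R1<->R0 -> R1=(2,0,0,12) R0=(2,0,0,12)

Answer: 14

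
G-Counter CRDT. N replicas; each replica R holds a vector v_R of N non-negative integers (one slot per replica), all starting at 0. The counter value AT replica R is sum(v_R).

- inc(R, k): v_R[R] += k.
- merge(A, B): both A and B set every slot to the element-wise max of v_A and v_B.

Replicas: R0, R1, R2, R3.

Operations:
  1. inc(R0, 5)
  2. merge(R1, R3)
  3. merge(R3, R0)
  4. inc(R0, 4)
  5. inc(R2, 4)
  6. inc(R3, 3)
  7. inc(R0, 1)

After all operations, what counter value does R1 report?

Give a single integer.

Op 1: inc R0 by 5 -> R0=(5,0,0,0) value=5
Op 2: merge R1<->R3 -> R1=(0,0,0,0) R3=(0,0,0,0)
Op 3: merge R3<->R0 -> R3=(5,0,0,0) R0=(5,0,0,0)
Op 4: inc R0 by 4 -> R0=(9,0,0,0) value=9
Op 5: inc R2 by 4 -> R2=(0,0,4,0) value=4
Op 6: inc R3 by 3 -> R3=(5,0,0,3) value=8
Op 7: inc R0 by 1 -> R0=(10,0,0,0) value=10

Answer: 0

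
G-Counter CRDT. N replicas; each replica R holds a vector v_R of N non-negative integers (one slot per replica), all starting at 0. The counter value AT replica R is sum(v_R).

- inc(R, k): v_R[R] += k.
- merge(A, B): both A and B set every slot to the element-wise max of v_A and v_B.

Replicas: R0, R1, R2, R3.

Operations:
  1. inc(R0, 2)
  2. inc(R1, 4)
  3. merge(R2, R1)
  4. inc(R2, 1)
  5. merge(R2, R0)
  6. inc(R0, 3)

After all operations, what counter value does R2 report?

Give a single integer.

Answer: 7

Derivation:
Op 1: inc R0 by 2 -> R0=(2,0,0,0) value=2
Op 2: inc R1 by 4 -> R1=(0,4,0,0) value=4
Op 3: merge R2<->R1 -> R2=(0,4,0,0) R1=(0,4,0,0)
Op 4: inc R2 by 1 -> R2=(0,4,1,0) value=5
Op 5: merge R2<->R0 -> R2=(2,4,1,0) R0=(2,4,1,0)
Op 6: inc R0 by 3 -> R0=(5,4,1,0) value=10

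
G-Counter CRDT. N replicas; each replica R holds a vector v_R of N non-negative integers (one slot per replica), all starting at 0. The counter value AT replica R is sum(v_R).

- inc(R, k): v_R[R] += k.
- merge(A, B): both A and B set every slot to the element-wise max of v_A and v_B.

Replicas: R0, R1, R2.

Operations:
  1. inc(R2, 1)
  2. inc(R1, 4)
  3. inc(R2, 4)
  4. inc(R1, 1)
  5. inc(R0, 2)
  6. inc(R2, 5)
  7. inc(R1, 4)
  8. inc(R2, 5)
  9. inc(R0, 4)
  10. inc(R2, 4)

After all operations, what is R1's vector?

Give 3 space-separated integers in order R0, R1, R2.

Op 1: inc R2 by 1 -> R2=(0,0,1) value=1
Op 2: inc R1 by 4 -> R1=(0,4,0) value=4
Op 3: inc R2 by 4 -> R2=(0,0,5) value=5
Op 4: inc R1 by 1 -> R1=(0,5,0) value=5
Op 5: inc R0 by 2 -> R0=(2,0,0) value=2
Op 6: inc R2 by 5 -> R2=(0,0,10) value=10
Op 7: inc R1 by 4 -> R1=(0,9,0) value=9
Op 8: inc R2 by 5 -> R2=(0,0,15) value=15
Op 9: inc R0 by 4 -> R0=(6,0,0) value=6
Op 10: inc R2 by 4 -> R2=(0,0,19) value=19

Answer: 0 9 0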